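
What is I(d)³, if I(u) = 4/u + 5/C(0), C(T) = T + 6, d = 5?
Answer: 117649/27000 ≈ 4.3574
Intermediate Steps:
C(T) = 6 + T
I(u) = ⅚ + 4/u (I(u) = 4/u + 5/(6 + 0) = 4/u + 5/6 = 4/u + 5*(⅙) = 4/u + ⅚ = ⅚ + 4/u)
I(d)³ = (⅚ + 4/5)³ = (⅚ + 4*(⅕))³ = (⅚ + ⅘)³ = (49/30)³ = 117649/27000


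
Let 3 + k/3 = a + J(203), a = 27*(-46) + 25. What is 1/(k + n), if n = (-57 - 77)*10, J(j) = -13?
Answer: -1/5039 ≈ -0.00019845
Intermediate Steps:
a = -1217 (a = -1242 + 25 = -1217)
k = -3699 (k = -9 + 3*(-1217 - 13) = -9 + 3*(-1230) = -9 - 3690 = -3699)
n = -1340 (n = -134*10 = -1340)
1/(k + n) = 1/(-3699 - 1340) = 1/(-5039) = -1/5039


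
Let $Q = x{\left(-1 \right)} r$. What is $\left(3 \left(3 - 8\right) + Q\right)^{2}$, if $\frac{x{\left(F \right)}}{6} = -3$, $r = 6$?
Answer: $15129$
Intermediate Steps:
$x{\left(F \right)} = -18$ ($x{\left(F \right)} = 6 \left(-3\right) = -18$)
$Q = -108$ ($Q = \left(-18\right) 6 = -108$)
$\left(3 \left(3 - 8\right) + Q\right)^{2} = \left(3 \left(3 - 8\right) - 108\right)^{2} = \left(3 \left(-5\right) - 108\right)^{2} = \left(-15 - 108\right)^{2} = \left(-123\right)^{2} = 15129$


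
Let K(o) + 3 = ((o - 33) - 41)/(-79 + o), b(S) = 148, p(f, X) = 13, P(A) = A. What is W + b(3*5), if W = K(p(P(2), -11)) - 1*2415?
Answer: -149759/66 ≈ -2269.1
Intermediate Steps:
K(o) = -3 + (-74 + o)/(-79 + o) (K(o) = -3 + ((o - 33) - 41)/(-79 + o) = -3 + ((-33 + o) - 41)/(-79 + o) = -3 + (-74 + o)/(-79 + o))
W = -159527/66 (W = (163 - 2*13)/(-79 + 13) - 1*2415 = (163 - 26)/(-66) - 2415 = -1/66*137 - 2415 = -137/66 - 2415 = -159527/66 ≈ -2417.1)
W + b(3*5) = -159527/66 + 148 = -149759/66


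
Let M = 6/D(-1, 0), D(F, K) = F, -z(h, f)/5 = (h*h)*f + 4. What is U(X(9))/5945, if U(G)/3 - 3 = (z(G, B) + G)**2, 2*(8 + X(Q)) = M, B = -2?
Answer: 4170132/5945 ≈ 701.45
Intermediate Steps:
z(h, f) = -20 - 5*f*h**2 (z(h, f) = -5*((h*h)*f + 4) = -5*(h**2*f + 4) = -5*(f*h**2 + 4) = -5*(4 + f*h**2) = -20 - 5*f*h**2)
M = -6 (M = 6/(-1) = 6*(-1) = -6)
X(Q) = -11 (X(Q) = -8 + (1/2)*(-6) = -8 - 3 = -11)
U(G) = 9 + 3*(-20 + G + 10*G**2)**2 (U(G) = 9 + 3*((-20 - 5*(-2)*G**2) + G)**2 = 9 + 3*((-20 + 10*G**2) + G)**2 = 9 + 3*(-20 + G + 10*G**2)**2)
U(X(9))/5945 = (9 + 3*(-20 - 11 + 10*(-11)**2)**2)/5945 = (9 + 3*(-20 - 11 + 10*121)**2)*(1/5945) = (9 + 3*(-20 - 11 + 1210)**2)*(1/5945) = (9 + 3*1179**2)*(1/5945) = (9 + 3*1390041)*(1/5945) = (9 + 4170123)*(1/5945) = 4170132*(1/5945) = 4170132/5945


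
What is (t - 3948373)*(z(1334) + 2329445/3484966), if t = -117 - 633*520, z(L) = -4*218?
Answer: 6494672381914275/1742483 ≈ 3.7273e+9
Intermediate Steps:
z(L) = -872
t = -329277 (t = -117 - 329160 = -329277)
(t - 3948373)*(z(1334) + 2329445/3484966) = (-329277 - 3948373)*(-872 + 2329445/3484966) = -4277650*(-872 + 2329445*(1/3484966)) = -4277650*(-872 + 2329445/3484966) = -4277650*(-3036560907/3484966) = 6494672381914275/1742483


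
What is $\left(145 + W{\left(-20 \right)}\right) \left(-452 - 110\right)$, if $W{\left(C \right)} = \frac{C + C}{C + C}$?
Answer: $-82052$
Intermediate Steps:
$W{\left(C \right)} = 1$ ($W{\left(C \right)} = \frac{2 C}{2 C} = 2 C \frac{1}{2 C} = 1$)
$\left(145 + W{\left(-20 \right)}\right) \left(-452 - 110\right) = \left(145 + 1\right) \left(-452 - 110\right) = 146 \left(-562\right) = -82052$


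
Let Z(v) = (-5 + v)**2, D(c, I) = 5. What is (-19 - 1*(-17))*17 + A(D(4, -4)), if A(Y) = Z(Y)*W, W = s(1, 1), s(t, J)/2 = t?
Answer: -34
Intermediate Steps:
s(t, J) = 2*t
W = 2 (W = 2*1 = 2)
A(Y) = 2*(-5 + Y)**2 (A(Y) = (-5 + Y)**2*2 = 2*(-5 + Y)**2)
(-19 - 1*(-17))*17 + A(D(4, -4)) = (-19 - 1*(-17))*17 + 2*(-5 + 5)**2 = (-19 + 17)*17 + 2*0**2 = -2*17 + 2*0 = -34 + 0 = -34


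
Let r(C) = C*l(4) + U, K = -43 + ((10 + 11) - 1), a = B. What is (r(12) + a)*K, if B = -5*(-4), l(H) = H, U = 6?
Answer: -1702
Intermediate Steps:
B = 20
a = 20
K = -23 (K = -43 + (21 - 1) = -43 + 20 = -23)
r(C) = 6 + 4*C (r(C) = C*4 + 6 = 4*C + 6 = 6 + 4*C)
(r(12) + a)*K = ((6 + 4*12) + 20)*(-23) = ((6 + 48) + 20)*(-23) = (54 + 20)*(-23) = 74*(-23) = -1702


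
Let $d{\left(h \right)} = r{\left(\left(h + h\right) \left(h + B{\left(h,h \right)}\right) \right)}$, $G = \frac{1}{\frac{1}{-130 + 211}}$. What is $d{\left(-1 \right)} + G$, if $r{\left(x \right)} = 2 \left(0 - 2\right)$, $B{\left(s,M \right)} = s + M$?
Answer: $77$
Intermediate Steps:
$B{\left(s,M \right)} = M + s$
$G = 81$ ($G = \frac{1}{\frac{1}{81}} = 81$)
$r{\left(x \right)} = -4$ ($r{\left(x \right)} = 2 \left(0 - 2\right) = 2 \left(-2\right) = -4$)
$d{\left(h \right)} = -4$
$d{\left(-1 \right)} + G = -4 + 81 = 77$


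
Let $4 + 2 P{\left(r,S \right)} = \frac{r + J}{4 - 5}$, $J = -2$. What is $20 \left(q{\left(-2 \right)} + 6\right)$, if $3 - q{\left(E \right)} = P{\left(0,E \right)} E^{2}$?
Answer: $260$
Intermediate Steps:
$P{\left(r,S \right)} = -1 - \frac{r}{2}$ ($P{\left(r,S \right)} = -2 + \frac{\left(r - 2\right) \frac{1}{4 - 5}}{2} = -2 + \frac{\left(-2 + r\right) \frac{1}{-1}}{2} = -2 + \frac{\left(-2 + r\right) \left(-1\right)}{2} = -2 + \frac{2 - r}{2} = -2 - \left(-1 + \frac{r}{2}\right) = -1 - \frac{r}{2}$)
$q{\left(E \right)} = 3 + E^{2}$ ($q{\left(E \right)} = 3 - \left(-1 - 0\right) E^{2} = 3 - \left(-1 + 0\right) E^{2} = 3 - - E^{2} = 3 + E^{2}$)
$20 \left(q{\left(-2 \right)} + 6\right) = 20 \left(\left(3 + \left(-2\right)^{2}\right) + 6\right) = 20 \left(\left(3 + 4\right) + 6\right) = 20 \left(7 + 6\right) = 20 \cdot 13 = 260$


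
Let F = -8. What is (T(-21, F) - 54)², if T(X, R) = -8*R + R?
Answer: 4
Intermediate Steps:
T(X, R) = -7*R
(T(-21, F) - 54)² = (-7*(-8) - 54)² = (56 - 54)² = 2² = 4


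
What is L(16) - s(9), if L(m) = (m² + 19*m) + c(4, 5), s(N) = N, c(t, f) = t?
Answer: 555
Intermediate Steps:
L(m) = 4 + m² + 19*m (L(m) = (m² + 19*m) + 4 = 4 + m² + 19*m)
L(16) - s(9) = (4 + 16² + 19*16) - 1*9 = (4 + 256 + 304) - 9 = 564 - 9 = 555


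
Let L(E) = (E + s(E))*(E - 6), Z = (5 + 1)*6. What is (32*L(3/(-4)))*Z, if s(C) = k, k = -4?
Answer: 36936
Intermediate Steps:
s(C) = -4
Z = 36 (Z = 6*6 = 36)
L(E) = (-6 + E)*(-4 + E) (L(E) = (E - 4)*(E - 6) = (-4 + E)*(-6 + E) = (-6 + E)*(-4 + E))
(32*L(3/(-4)))*Z = (32*(24 + (3/(-4))² - 30/(-4)))*36 = (32*(24 + (3*(-¼))² - 30*(-1)/4))*36 = (32*(24 + (-¾)² - 10*(-¾)))*36 = (32*(24 + 9/16 + 15/2))*36 = (32*(513/16))*36 = 1026*36 = 36936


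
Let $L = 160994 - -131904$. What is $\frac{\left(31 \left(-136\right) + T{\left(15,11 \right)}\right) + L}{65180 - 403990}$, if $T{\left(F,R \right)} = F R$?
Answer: $- \frac{16991}{19930} \approx -0.85253$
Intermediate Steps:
$L = 292898$ ($L = 160994 + 131904 = 292898$)
$\frac{\left(31 \left(-136\right) + T{\left(15,11 \right)}\right) + L}{65180 - 403990} = \frac{\left(31 \left(-136\right) + 15 \cdot 11\right) + 292898}{65180 - 403990} = \frac{\left(-4216 + 165\right) + 292898}{-338810} = \left(-4051 + 292898\right) \left(- \frac{1}{338810}\right) = 288847 \left(- \frac{1}{338810}\right) = - \frac{16991}{19930}$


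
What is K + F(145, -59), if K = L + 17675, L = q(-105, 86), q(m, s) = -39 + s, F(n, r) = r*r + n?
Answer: 21348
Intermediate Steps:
F(n, r) = n + r² (F(n, r) = r² + n = n + r²)
L = 47 (L = -39 + 86 = 47)
K = 17722 (K = 47 + 17675 = 17722)
K + F(145, -59) = 17722 + (145 + (-59)²) = 17722 + (145 + 3481) = 17722 + 3626 = 21348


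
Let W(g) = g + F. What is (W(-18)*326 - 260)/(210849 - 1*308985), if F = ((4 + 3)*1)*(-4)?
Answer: 1907/12267 ≈ 0.15546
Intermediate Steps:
F = -28 (F = (7*1)*(-4) = 7*(-4) = -28)
W(g) = -28 + g (W(g) = g - 28 = -28 + g)
(W(-18)*326 - 260)/(210849 - 1*308985) = ((-28 - 18)*326 - 260)/(210849 - 1*308985) = (-46*326 - 260)/(210849 - 308985) = (-14996 - 260)/(-98136) = -15256*(-1/98136) = 1907/12267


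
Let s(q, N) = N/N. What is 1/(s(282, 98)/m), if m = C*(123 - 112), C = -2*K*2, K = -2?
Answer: 88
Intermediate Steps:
C = 8 (C = -2*(-2)*2 = 4*2 = 8)
s(q, N) = 1
m = 88 (m = 8*(123 - 112) = 8*11 = 88)
1/(s(282, 98)/m) = 1/(1/88) = 88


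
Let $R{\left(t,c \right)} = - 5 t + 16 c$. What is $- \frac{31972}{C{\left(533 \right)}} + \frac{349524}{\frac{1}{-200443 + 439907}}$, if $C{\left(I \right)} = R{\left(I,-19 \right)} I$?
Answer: $\frac{132450816889203844}{1582477} \approx 8.3698 \cdot 10^{10}$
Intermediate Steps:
$C{\left(I \right)} = I \left(-304 - 5 I\right)$ ($C{\left(I \right)} = \left(- 5 I + 16 \left(-19\right)\right) I = \left(- 5 I - 304\right) I = \left(-304 - 5 I\right) I = I \left(-304 - 5 I\right)$)
$- \frac{31972}{C{\left(533 \right)}} + \frac{349524}{\frac{1}{-200443 + 439907}} = - \frac{31972}{\left(-1\right) 533 \left(304 + 5 \cdot 533\right)} + \frac{349524}{\frac{1}{-200443 + 439907}} = - \frac{31972}{\left(-1\right) 533 \left(304 + 2665\right)} + \frac{349524}{\frac{1}{239464}} = - \frac{31972}{\left(-1\right) 533 \cdot 2969} + 349524 \frac{1}{\frac{1}{239464}} = - \frac{31972}{-1582477} + 349524 \cdot 239464 = \left(-31972\right) \left(- \frac{1}{1582477}\right) + 83698415136 = \frac{31972}{1582477} + 83698415136 = \frac{132450816889203844}{1582477}$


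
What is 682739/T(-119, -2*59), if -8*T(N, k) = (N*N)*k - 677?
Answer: 5461912/1671675 ≈ 3.2673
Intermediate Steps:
T(N, k) = 677/8 - k*N²/8 (T(N, k) = -((N*N)*k - 677)/8 = -(N²*k - 677)/8 = -(k*N² - 677)/8 = -(-677 + k*N²)/8 = 677/8 - k*N²/8)
682739/T(-119, -2*59) = 682739/(677/8 - ⅛*(-2*59)*(-119)²) = 682739/(677/8 - ⅛*(-118)*14161) = 682739/(677/8 + 835499/4) = 682739/(1671675/8) = 682739*(8/1671675) = 5461912/1671675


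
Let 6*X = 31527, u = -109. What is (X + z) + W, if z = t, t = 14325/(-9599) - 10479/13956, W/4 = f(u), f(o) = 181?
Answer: 266867046011/44654548 ≈ 5976.3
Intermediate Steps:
X = 10509/2 (X = (⅙)*31527 = 10509/2 ≈ 5254.5)
W = 724 (W = 4*181 = 724)
t = -100169207/44654548 (t = 14325*(-1/9599) - 10479*1/13956 = -14325/9599 - 3493/4652 = -100169207/44654548 ≈ -2.2432)
z = -100169207/44654548 ≈ -2.2432
(X + z) + W = (10509/2 - 100169207/44654548) + 724 = 234537153259/44654548 + 724 = 266867046011/44654548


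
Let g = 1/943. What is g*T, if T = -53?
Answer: -53/943 ≈ -0.056204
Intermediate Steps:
g = 1/943 ≈ 0.0010604
g*T = (1/943)*(-53) = -53/943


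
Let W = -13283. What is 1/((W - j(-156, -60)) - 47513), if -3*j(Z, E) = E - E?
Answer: -1/60796 ≈ -1.6448e-5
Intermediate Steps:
j(Z, E) = 0 (j(Z, E) = -(E - E)/3 = -⅓*0 = 0)
1/((W - j(-156, -60)) - 47513) = 1/((-13283 - 1*0) - 47513) = 1/((-13283 + 0) - 47513) = 1/(-13283 - 47513) = 1/(-60796) = -1/60796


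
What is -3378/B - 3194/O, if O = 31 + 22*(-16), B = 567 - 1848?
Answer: 1725284/137067 ≈ 12.587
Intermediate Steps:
B = -1281
O = -321 (O = 31 - 352 = -321)
-3378/B - 3194/O = -3378/(-1281) - 3194/(-321) = -3378*(-1/1281) - 3194*(-1/321) = 1126/427 + 3194/321 = 1725284/137067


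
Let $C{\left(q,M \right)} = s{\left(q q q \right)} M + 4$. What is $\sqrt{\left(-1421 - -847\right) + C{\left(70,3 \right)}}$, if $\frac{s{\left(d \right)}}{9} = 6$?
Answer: $2 i \sqrt{102} \approx 20.199 i$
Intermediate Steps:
$s{\left(d \right)} = 54$ ($s{\left(d \right)} = 9 \cdot 6 = 54$)
$C{\left(q,M \right)} = 4 + 54 M$ ($C{\left(q,M \right)} = 54 M + 4 = 4 + 54 M$)
$\sqrt{\left(-1421 - -847\right) + C{\left(70,3 \right)}} = \sqrt{\left(-1421 - -847\right) + \left(4 + 54 \cdot 3\right)} = \sqrt{\left(-1421 + 847\right) + \left(4 + 162\right)} = \sqrt{-574 + 166} = \sqrt{-408} = 2 i \sqrt{102}$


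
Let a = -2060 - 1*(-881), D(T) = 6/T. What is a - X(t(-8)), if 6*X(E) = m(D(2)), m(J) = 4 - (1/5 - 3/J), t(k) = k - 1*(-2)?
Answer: -5899/5 ≈ -1179.8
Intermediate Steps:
t(k) = 2 + k (t(k) = k + 2 = 2 + k)
m(J) = 19/5 + 3/J (m(J) = 4 - (1*(⅕) - 3/J) = 4 - (⅕ - 3/J) = 4 + (-⅕ + 3/J) = 19/5 + 3/J)
X(E) = ⅘ (X(E) = (19/5 + 3/((6/2)))/6 = (19/5 + 3/((6*(½))))/6 = (19/5 + 3/3)/6 = (19/5 + 3*(⅓))/6 = (19/5 + 1)/6 = (⅙)*(24/5) = ⅘)
a = -1179 (a = -2060 + 881 = -1179)
a - X(t(-8)) = -1179 - 1*⅘ = -1179 - ⅘ = -5899/5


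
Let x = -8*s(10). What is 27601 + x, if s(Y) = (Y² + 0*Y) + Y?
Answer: 26721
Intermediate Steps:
s(Y) = Y + Y² (s(Y) = (Y² + 0) + Y = Y² + Y = Y + Y²)
x = -880 (x = -80*(1 + 10) = -80*11 = -8*110 = -880)
27601 + x = 27601 - 880 = 26721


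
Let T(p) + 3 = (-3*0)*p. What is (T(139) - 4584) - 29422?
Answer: -34009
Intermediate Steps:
T(p) = -3 (T(p) = -3 + (-3*0)*p = -3 + 0*p = -3 + 0 = -3)
(T(139) - 4584) - 29422 = (-3 - 4584) - 29422 = -4587 - 29422 = -34009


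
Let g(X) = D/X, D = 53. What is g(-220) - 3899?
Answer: -857833/220 ≈ -3899.2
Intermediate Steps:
g(X) = 53/X
g(-220) - 3899 = 53/(-220) - 3899 = 53*(-1/220) - 3899 = -53/220 - 3899 = -857833/220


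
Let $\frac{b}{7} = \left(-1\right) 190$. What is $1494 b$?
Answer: $-1987020$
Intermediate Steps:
$b = -1330$ ($b = 7 \left(\left(-1\right) 190\right) = 7 \left(-190\right) = -1330$)
$1494 b = 1494 \left(-1330\right) = -1987020$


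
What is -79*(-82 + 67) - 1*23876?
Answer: -22691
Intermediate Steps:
-79*(-82 + 67) - 1*23876 = -79*(-15) - 23876 = 1185 - 23876 = -22691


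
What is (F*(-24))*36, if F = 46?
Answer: -39744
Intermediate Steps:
(F*(-24))*36 = (46*(-24))*36 = -1104*36 = -39744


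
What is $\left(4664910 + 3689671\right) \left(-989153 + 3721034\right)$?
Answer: $22823721096861$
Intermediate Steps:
$\left(4664910 + 3689671\right) \left(-989153 + 3721034\right) = 8354581 \cdot 2731881 = 22823721096861$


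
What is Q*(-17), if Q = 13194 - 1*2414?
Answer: -183260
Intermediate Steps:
Q = 10780 (Q = 13194 - 2414 = 10780)
Q*(-17) = 10780*(-17) = -183260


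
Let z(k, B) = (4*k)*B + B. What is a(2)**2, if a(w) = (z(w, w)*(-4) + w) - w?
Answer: 5184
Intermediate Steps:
z(k, B) = B + 4*B*k (z(k, B) = 4*B*k + B = B + 4*B*k)
a(w) = -4*w*(1 + 4*w) (a(w) = ((w*(1 + 4*w))*(-4) + w) - w = (-4*w*(1 + 4*w) + w) - w = (w - 4*w*(1 + 4*w)) - w = -4*w*(1 + 4*w))
a(2)**2 = (-4*2*(1 + 4*2))**2 = (-4*2*(1 + 8))**2 = (-4*2*9)**2 = (-72)**2 = 5184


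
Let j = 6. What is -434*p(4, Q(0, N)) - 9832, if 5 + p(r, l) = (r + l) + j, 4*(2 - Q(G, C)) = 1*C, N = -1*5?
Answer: -26825/2 ≈ -13413.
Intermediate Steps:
N = -5
Q(G, C) = 2 - C/4
p(r, l) = 1 + l + r (p(r, l) = -5 + ((r + l) + 6) = -5 + ((l + r) + 6) = -5 + (6 + l + r) = 1 + l + r)
-434*p(4, Q(0, N)) - 9832 = -434*(1 + (2 - 1/4*(-5)) + 4) - 9832 = -434*(1 + (2 + 5/4) + 4) - 9832 = -434*(1 + 13/4 + 4) - 9832 = -434*33/4 - 9832 = -7161/2 - 9832 = -26825/2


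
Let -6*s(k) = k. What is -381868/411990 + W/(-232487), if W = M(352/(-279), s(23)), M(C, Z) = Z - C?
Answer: -266334858623/287346957390 ≈ -0.92688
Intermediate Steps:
s(k) = -k/6
W = -1435/558 (W = -1/6*23 - 352/(-279) = -23/6 - 352*(-1)/279 = -23/6 - 1*(-352/279) = -23/6 + 352/279 = -1435/558 ≈ -2.5717)
-381868/411990 + W/(-232487) = -381868/411990 - 1435/558/(-232487) = -381868*1/411990 - 1435/558*(-1/232487) = -190934/205995 + 1435/129727746 = -266334858623/287346957390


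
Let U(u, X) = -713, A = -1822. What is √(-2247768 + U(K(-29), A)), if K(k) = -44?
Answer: I*√2248481 ≈ 1499.5*I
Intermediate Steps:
√(-2247768 + U(K(-29), A)) = √(-2247768 - 713) = √(-2248481) = I*√2248481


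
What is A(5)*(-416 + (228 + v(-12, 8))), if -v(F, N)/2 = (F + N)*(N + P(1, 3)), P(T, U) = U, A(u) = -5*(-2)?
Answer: -1000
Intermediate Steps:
A(u) = 10
v(F, N) = -2*(3 + N)*(F + N) (v(F, N) = -2*(F + N)*(N + 3) = -2*(F + N)*(3 + N) = -2*(3 + N)*(F + N))
A(5)*(-416 + (228 + v(-12, 8))) = 10*(-416 + (228 + (-6*(-12) - 6*8 - 2*8² - 2*(-12)*8))) = 10*(-416 + (228 + (72 - 48 - 2*64 + 192))) = 10*(-416 + (228 + (72 - 48 - 128 + 192))) = 10*(-416 + (228 + 88)) = 10*(-416 + 316) = 10*(-100) = -1000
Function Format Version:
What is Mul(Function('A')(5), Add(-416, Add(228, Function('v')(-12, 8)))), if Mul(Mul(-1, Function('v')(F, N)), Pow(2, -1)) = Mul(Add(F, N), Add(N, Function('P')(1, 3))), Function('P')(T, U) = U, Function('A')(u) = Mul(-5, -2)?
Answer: -1000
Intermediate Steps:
Function('A')(u) = 10
Function('v')(F, N) = Mul(-2, Add(3, N), Add(F, N)) (Function('v')(F, N) = Mul(-2, Mul(Add(F, N), Add(N, 3))) = Mul(-2, Mul(Add(F, N), Add(3, N))) = Mul(-2, Mul(Add(3, N), Add(F, N))) = Mul(-2, Add(3, N), Add(F, N)))
Mul(Function('A')(5), Add(-416, Add(228, Function('v')(-12, 8)))) = Mul(10, Add(-416, Add(228, Add(Mul(-6, -12), Mul(-6, 8), Mul(-2, Pow(8, 2)), Mul(-2, -12, 8))))) = Mul(10, Add(-416, Add(228, Add(72, -48, Mul(-2, 64), 192)))) = Mul(10, Add(-416, Add(228, Add(72, -48, -128, 192)))) = Mul(10, Add(-416, Add(228, 88))) = Mul(10, Add(-416, 316)) = Mul(10, -100) = -1000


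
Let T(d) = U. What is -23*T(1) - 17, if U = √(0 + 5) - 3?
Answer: 52 - 23*√5 ≈ 0.57044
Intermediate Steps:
U = -3 + √5 (U = √5 - 3 = -3 + √5 ≈ -0.76393)
T(d) = -3 + √5
-23*T(1) - 17 = -23*(-3 + √5) - 17 = (69 - 23*√5) - 17 = 52 - 23*√5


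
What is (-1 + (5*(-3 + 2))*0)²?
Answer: 1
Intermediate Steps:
(-1 + (5*(-3 + 2))*0)² = (-1 + (5*(-1))*0)² = (-1 - 5*0)² = (-1 + 0)² = (-1)² = 1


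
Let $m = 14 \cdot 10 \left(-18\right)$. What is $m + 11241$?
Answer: $8721$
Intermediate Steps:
$m = -2520$ ($m = 140 \left(-18\right) = -2520$)
$m + 11241 = -2520 + 11241 = 8721$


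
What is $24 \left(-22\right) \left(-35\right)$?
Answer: $18480$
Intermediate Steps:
$24 \left(-22\right) \left(-35\right) = \left(-528\right) \left(-35\right) = 18480$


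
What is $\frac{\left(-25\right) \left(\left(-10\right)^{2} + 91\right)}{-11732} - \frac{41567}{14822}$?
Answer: $- \frac{208444497}{86945852} \approx -2.3974$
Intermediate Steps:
$\frac{\left(-25\right) \left(\left(-10\right)^{2} + 91\right)}{-11732} - \frac{41567}{14822} = - 25 \left(100 + 91\right) \left(- \frac{1}{11732}\right) - \frac{41567}{14822} = \left(-25\right) 191 \left(- \frac{1}{11732}\right) - \frac{41567}{14822} = \left(-4775\right) \left(- \frac{1}{11732}\right) - \frac{41567}{14822} = \frac{4775}{11732} - \frac{41567}{14822} = - \frac{208444497}{86945852}$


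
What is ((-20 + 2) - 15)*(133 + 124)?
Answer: -8481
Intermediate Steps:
((-20 + 2) - 15)*(133 + 124) = (-18 - 15)*257 = -33*257 = -8481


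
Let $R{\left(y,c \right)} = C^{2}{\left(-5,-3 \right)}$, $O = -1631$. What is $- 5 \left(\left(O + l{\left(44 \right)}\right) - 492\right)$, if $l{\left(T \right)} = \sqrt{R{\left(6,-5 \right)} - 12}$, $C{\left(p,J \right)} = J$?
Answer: $10615 - 5 i \sqrt{3} \approx 10615.0 - 8.6602 i$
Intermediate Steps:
$R{\left(y,c \right)} = 9$ ($R{\left(y,c \right)} = \left(-3\right)^{2} = 9$)
$l{\left(T \right)} = i \sqrt{3}$ ($l{\left(T \right)} = \sqrt{9 - 12} = \sqrt{-3} = i \sqrt{3}$)
$- 5 \left(\left(O + l{\left(44 \right)}\right) - 492\right) = - 5 \left(\left(-1631 + i \sqrt{3}\right) - 492\right) = - 5 \left(-2123 + i \sqrt{3}\right) = 10615 - 5 i \sqrt{3}$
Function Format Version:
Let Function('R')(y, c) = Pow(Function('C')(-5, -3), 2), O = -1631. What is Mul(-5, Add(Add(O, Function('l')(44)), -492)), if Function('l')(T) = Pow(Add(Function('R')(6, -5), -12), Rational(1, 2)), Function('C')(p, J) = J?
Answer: Add(10615, Mul(-5, I, Pow(3, Rational(1, 2)))) ≈ Add(10615., Mul(-8.6602, I))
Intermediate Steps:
Function('R')(y, c) = 9 (Function('R')(y, c) = Pow(-3, 2) = 9)
Function('l')(T) = Mul(I, Pow(3, Rational(1, 2))) (Function('l')(T) = Pow(Add(9, -12), Rational(1, 2)) = Pow(-3, Rational(1, 2)) = Mul(I, Pow(3, Rational(1, 2))))
Mul(-5, Add(Add(O, Function('l')(44)), -492)) = Mul(-5, Add(Add(-1631, Mul(I, Pow(3, Rational(1, 2)))), -492)) = Mul(-5, Add(-2123, Mul(I, Pow(3, Rational(1, 2))))) = Add(10615, Mul(-5, I, Pow(3, Rational(1, 2))))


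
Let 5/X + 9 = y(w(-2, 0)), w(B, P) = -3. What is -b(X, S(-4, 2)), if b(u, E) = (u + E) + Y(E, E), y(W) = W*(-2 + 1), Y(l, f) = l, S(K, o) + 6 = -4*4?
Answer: 269/6 ≈ 44.833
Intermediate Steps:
S(K, o) = -22 (S(K, o) = -6 - 4*4 = -6 - 16 = -22)
y(W) = -W (y(W) = W*(-1) = -W)
X = -⅚ (X = 5/(-9 - 1*(-3)) = 5/(-9 + 3) = 5/(-6) = 5*(-⅙) = -⅚ ≈ -0.83333)
b(u, E) = u + 2*E (b(u, E) = (u + E) + E = (E + u) + E = u + 2*E)
-b(X, S(-4, 2)) = -(-⅚ + 2*(-22)) = -(-⅚ - 44) = -1*(-269/6) = 269/6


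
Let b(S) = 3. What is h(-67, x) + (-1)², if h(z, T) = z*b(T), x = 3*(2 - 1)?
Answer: -200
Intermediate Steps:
x = 3 (x = 3*1 = 3)
h(z, T) = 3*z (h(z, T) = z*3 = 3*z)
h(-67, x) + (-1)² = 3*(-67) + (-1)² = -201 + 1 = -200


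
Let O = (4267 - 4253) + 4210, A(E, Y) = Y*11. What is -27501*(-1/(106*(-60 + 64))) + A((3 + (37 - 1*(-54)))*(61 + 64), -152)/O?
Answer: 163999/2544 ≈ 64.465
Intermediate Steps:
A(E, Y) = 11*Y
O = 4224 (O = 14 + 4210 = 4224)
-27501*(-1/(106*(-60 + 64))) + A((3 + (37 - 1*(-54)))*(61 + 64), -152)/O = -27501*(-1/(106*(-60 + 64))) + (11*(-152))/4224 = -27501/((-106*4)) - 1672*1/4224 = -27501/(-424) - 19/48 = -27501*(-1/424) - 19/48 = 27501/424 - 19/48 = 163999/2544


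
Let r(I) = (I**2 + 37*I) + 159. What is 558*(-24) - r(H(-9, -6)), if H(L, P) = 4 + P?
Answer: -13481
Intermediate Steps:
r(I) = 159 + I**2 + 37*I
558*(-24) - r(H(-9, -6)) = 558*(-24) - (159 + (4 - 6)**2 + 37*(4 - 6)) = -13392 - (159 + (-2)**2 + 37*(-2)) = -13392 - (159 + 4 - 74) = -13392 - 1*89 = -13392 - 89 = -13481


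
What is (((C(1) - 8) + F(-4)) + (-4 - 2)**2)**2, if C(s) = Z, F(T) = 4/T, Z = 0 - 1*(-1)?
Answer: 784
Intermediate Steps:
Z = 1 (Z = 0 + 1 = 1)
C(s) = 1
(((C(1) - 8) + F(-4)) + (-4 - 2)**2)**2 = (((1 - 8) + 4/(-4)) + (-4 - 2)**2)**2 = ((-7 + 4*(-1/4)) + (-6)**2)**2 = ((-7 - 1) + 36)**2 = (-8 + 36)**2 = 28**2 = 784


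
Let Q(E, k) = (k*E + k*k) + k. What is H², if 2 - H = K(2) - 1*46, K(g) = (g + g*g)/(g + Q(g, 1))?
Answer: 2209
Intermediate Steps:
Q(E, k) = k + k² + E*k (Q(E, k) = (E*k + k²) + k = (k² + E*k) + k = k + k² + E*k)
K(g) = (g + g²)/(2 + 2*g) (K(g) = (g + g*g)/(g + 1*(1 + g + 1)) = (g + g²)/(g + 1*(2 + g)) = (g + g²)/(g + (2 + g)) = (g + g²)/(2 + 2*g))
H = 47 (H = 2 - ((½)*2 - 1*46) = 2 - (1 - 46) = 2 - 1*(-45) = 2 + 45 = 47)
H² = 47² = 2209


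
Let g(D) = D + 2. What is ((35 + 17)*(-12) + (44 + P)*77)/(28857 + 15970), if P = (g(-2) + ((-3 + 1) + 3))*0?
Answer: 2764/44827 ≈ 0.061659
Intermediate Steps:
g(D) = 2 + D
P = 0 (P = ((2 - 2) + ((-3 + 1) + 3))*0 = (0 + (-2 + 3))*0 = (0 + 1)*0 = 1*0 = 0)
((35 + 17)*(-12) + (44 + P)*77)/(28857 + 15970) = ((35 + 17)*(-12) + (44 + 0)*77)/(28857 + 15970) = (52*(-12) + 44*77)/44827 = (-624 + 3388)*(1/44827) = 2764*(1/44827) = 2764/44827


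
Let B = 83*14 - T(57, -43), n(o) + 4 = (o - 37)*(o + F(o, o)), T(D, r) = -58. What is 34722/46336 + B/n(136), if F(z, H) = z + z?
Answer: 182360257/233927296 ≈ 0.77956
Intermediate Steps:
F(z, H) = 2*z
n(o) = -4 + 3*o*(-37 + o) (n(o) = -4 + (o - 37)*(o + 2*o) = -4 + (-37 + o)*(3*o) = -4 + 3*o*(-37 + o))
B = 1220 (B = 83*14 - 1*(-58) = 1162 + 58 = 1220)
34722/46336 + B/n(136) = 34722/46336 + 1220/(-4 - 111*136 + 3*136**2) = 34722*(1/46336) + 1220/(-4 - 15096 + 3*18496) = 17361/23168 + 1220/(-4 - 15096 + 55488) = 17361/23168 + 1220/40388 = 17361/23168 + 1220*(1/40388) = 17361/23168 + 305/10097 = 182360257/233927296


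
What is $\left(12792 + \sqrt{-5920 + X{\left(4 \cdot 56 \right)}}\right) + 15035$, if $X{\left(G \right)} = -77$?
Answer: $27827 + i \sqrt{5997} \approx 27827.0 + 77.44 i$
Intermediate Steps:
$\left(12792 + \sqrt{-5920 + X{\left(4 \cdot 56 \right)}}\right) + 15035 = \left(12792 + \sqrt{-5920 - 77}\right) + 15035 = \left(12792 + \sqrt{-5997}\right) + 15035 = \left(12792 + i \sqrt{5997}\right) + 15035 = 27827 + i \sqrt{5997}$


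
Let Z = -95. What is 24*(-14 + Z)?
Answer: -2616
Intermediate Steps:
24*(-14 + Z) = 24*(-14 - 95) = 24*(-109) = -2616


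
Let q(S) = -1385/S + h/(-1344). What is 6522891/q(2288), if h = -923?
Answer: 1253647467072/15649 ≈ 8.0110e+7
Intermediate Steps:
q(S) = 923/1344 - 1385/S (q(S) = -1385/S - 923/(-1344) = -1385/S - 923*(-1/1344) = -1385/S + 923/1344 = 923/1344 - 1385/S)
6522891/q(2288) = 6522891/(923/1344 - 1385/2288) = 6522891/(15649/192192) = 6522891*(192192/15649) = 1253647467072/15649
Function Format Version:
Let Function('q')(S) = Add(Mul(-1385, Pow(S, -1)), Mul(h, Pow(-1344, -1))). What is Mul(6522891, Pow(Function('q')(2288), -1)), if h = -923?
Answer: Rational(1253647467072, 15649) ≈ 8.0110e+7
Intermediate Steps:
Function('q')(S) = Add(Rational(923, 1344), Mul(-1385, Pow(S, -1))) (Function('q')(S) = Add(Mul(-1385, Pow(S, -1)), Mul(-923, Pow(-1344, -1))) = Add(Mul(-1385, Pow(S, -1)), Mul(-923, Rational(-1, 1344))) = Add(Mul(-1385, Pow(S, -1)), Rational(923, 1344)) = Add(Rational(923, 1344), Mul(-1385, Pow(S, -1))))
Mul(6522891, Pow(Function('q')(2288), -1)) = Mul(6522891, Pow(Add(Rational(923, 1344), Mul(-1385, Pow(2288, -1))), -1)) = Mul(6522891, Pow(Add(Rational(923, 1344), Mul(-1385, Rational(1, 2288))), -1)) = Mul(6522891, Pow(Add(Rational(923, 1344), Rational(-1385, 2288)), -1)) = Mul(6522891, Pow(Rational(15649, 192192), -1)) = Mul(6522891, Rational(192192, 15649)) = Rational(1253647467072, 15649)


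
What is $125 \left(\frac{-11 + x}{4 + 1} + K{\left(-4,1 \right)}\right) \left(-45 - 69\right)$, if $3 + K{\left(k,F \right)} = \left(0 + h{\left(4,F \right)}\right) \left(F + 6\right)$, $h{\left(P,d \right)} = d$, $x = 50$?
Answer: $-168150$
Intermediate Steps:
$K{\left(k,F \right)} = -3 + F \left(6 + F\right)$ ($K{\left(k,F \right)} = -3 + \left(0 + F\right) \left(F + 6\right) = -3 + F \left(6 + F\right)$)
$125 \left(\frac{-11 + x}{4 + 1} + K{\left(-4,1 \right)}\right) \left(-45 - 69\right) = 125 \left(\frac{-11 + 50}{4 + 1} + \left(-3 + 1^{2} + 6 \cdot 1\right)\right) \left(-45 - 69\right) = 125 \left(\frac{39}{5} + \left(-3 + 1 + 6\right)\right) \left(-114\right) = 125 \left(39 \cdot \frac{1}{5} + 4\right) \left(-114\right) = 125 \left(\frac{39}{5} + 4\right) \left(-114\right) = 125 \cdot \frac{59}{5} \left(-114\right) = 125 \left(- \frac{6726}{5}\right) = -168150$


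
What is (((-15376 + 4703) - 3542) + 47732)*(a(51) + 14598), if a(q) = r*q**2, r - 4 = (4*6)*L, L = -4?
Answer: -7531068798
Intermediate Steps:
r = -92 (r = 4 + (4*6)*(-4) = 4 + 24*(-4) = 4 - 96 = -92)
a(q) = -92*q**2
(((-15376 + 4703) - 3542) + 47732)*(a(51) + 14598) = (((-15376 + 4703) - 3542) + 47732)*(-92*51**2 + 14598) = ((-10673 - 3542) + 47732)*(-92*2601 + 14598) = (-14215 + 47732)*(-239292 + 14598) = 33517*(-224694) = -7531068798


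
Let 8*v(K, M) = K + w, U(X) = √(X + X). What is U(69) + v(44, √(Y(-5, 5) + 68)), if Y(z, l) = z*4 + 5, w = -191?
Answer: -147/8 + √138 ≈ -6.6277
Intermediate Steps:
Y(z, l) = 5 + 4*z (Y(z, l) = 4*z + 5 = 5 + 4*z)
U(X) = √2*√X (U(X) = √(2*X) = √2*√X)
v(K, M) = -191/8 + K/8 (v(K, M) = (K - 191)/8 = (-191 + K)/8 = -191/8 + K/8)
U(69) + v(44, √(Y(-5, 5) + 68)) = √2*√69 + (-191/8 + (⅛)*44) = √138 + (-191/8 + 11/2) = √138 - 147/8 = -147/8 + √138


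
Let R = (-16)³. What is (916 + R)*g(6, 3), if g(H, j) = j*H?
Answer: -57240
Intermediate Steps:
g(H, j) = H*j
R = -4096
(916 + R)*g(6, 3) = (916 - 4096)*(6*3) = -3180*18 = -57240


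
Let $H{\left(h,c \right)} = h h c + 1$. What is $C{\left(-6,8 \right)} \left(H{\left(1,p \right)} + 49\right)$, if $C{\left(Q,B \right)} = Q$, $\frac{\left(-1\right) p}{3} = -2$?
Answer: $-336$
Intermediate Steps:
$p = 6$ ($p = \left(-3\right) \left(-2\right) = 6$)
$H{\left(h,c \right)} = 1 + c h^{2}$ ($H{\left(h,c \right)} = h^{2} c + 1 = c h^{2} + 1 = 1 + c h^{2}$)
$C{\left(-6,8 \right)} \left(H{\left(1,p \right)} + 49\right) = - 6 \left(\left(1 + 6 \cdot 1^{2}\right) + 49\right) = - 6 \left(\left(1 + 6 \cdot 1\right) + 49\right) = - 6 \left(\left(1 + 6\right) + 49\right) = - 6 \left(7 + 49\right) = \left(-6\right) 56 = -336$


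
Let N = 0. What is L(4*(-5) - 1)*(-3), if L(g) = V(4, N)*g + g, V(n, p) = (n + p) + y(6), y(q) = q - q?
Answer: 315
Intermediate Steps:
y(q) = 0
V(n, p) = n + p (V(n, p) = (n + p) + 0 = n + p)
L(g) = 5*g (L(g) = (4 + 0)*g + g = 4*g + g = 5*g)
L(4*(-5) - 1)*(-3) = (5*(4*(-5) - 1))*(-3) = (5*(-20 - 1))*(-3) = (5*(-21))*(-3) = -105*(-3) = 315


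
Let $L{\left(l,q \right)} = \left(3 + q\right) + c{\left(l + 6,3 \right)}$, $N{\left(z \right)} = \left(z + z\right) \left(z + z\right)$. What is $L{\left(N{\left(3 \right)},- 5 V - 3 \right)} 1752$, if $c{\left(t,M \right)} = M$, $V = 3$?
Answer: $-21024$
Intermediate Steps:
$N{\left(z \right)} = 4 z^{2}$ ($N{\left(z \right)} = 2 z 2 z = 4 z^{2}$)
$L{\left(l,q \right)} = 6 + q$ ($L{\left(l,q \right)} = \left(3 + q\right) + 3 = 6 + q$)
$L{\left(N{\left(3 \right)},- 5 V - 3 \right)} 1752 = \left(6 - 18\right) 1752 = \left(-12\right) 1752 = -21024$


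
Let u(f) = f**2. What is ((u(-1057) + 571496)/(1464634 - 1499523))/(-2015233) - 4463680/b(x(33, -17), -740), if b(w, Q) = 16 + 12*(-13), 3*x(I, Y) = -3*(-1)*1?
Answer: 15691947455773423/492166248959 ≈ 31883.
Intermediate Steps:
x(I, Y) = 1 (x(I, Y) = (-3*(-1)*1)/3 = (3*1)/3 = (1/3)*3 = 1)
b(w, Q) = -140 (b(w, Q) = 16 - 156 = -140)
((u(-1057) + 571496)/(1464634 - 1499523))/(-2015233) - 4463680/b(x(33, -17), -740) = (((-1057)**2 + 571496)/(1464634 - 1499523))/(-2015233) - 4463680/(-140) = ((1117249 + 571496)/(-34889))*(-1/2015233) - 4463680*(-1/140) = (1688745*(-1/34889))*(-1/2015233) + 223184/7 = -1688745/34889*(-1/2015233) + 223184/7 = 1688745/70309464137 + 223184/7 = 15691947455773423/492166248959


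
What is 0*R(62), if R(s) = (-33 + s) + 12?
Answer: 0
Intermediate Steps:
R(s) = -21 + s
0*R(62) = 0*(-21 + 62) = 0*41 = 0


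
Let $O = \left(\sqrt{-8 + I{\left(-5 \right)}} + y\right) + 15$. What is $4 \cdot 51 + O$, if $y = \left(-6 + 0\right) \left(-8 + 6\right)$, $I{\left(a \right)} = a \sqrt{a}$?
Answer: $231 + \sqrt{-8 - 5 i \sqrt{5}} \approx 232.7 - 3.2976 i$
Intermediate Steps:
$I{\left(a \right)} = a^{\frac{3}{2}}$
$y = 12$ ($y = \left(-6\right) \left(-2\right) = 12$)
$O = 27 + \sqrt{-8 - 5 i \sqrt{5}}$ ($O = \left(\sqrt{-8 + \left(-5\right)^{\frac{3}{2}}} + 12\right) + 15 = \left(\sqrt{-8 - 5 i \sqrt{5}} + 12\right) + 15 = \left(12 + \sqrt{-8 - 5 i \sqrt{5}}\right) + 15 = 27 + \sqrt{-8 - 5 i \sqrt{5}} \approx 28.695 - 3.2976 i$)
$4 \cdot 51 + O = 4 \cdot 51 + \left(27 + \sqrt{-8 - 5 i \sqrt{5}}\right) = 204 + \left(27 + \sqrt{-8 - 5 i \sqrt{5}}\right) = 231 + \sqrt{-8 - 5 i \sqrt{5}}$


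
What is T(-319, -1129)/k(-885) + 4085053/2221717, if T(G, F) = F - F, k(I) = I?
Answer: 4085053/2221717 ≈ 1.8387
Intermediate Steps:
T(G, F) = 0
T(-319, -1129)/k(-885) + 4085053/2221717 = 0/(-885) + 4085053/2221717 = 0*(-1/885) + 4085053*(1/2221717) = 0 + 4085053/2221717 = 4085053/2221717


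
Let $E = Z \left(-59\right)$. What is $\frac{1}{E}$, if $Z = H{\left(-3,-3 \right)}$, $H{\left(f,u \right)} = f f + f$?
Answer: $- \frac{1}{354} \approx -0.0028249$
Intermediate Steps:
$H{\left(f,u \right)} = f + f^{2}$ ($H{\left(f,u \right)} = f^{2} + f = f + f^{2}$)
$Z = 6$ ($Z = - 3 \left(1 - 3\right) = \left(-3\right) \left(-2\right) = 6$)
$E = -354$ ($E = 6 \left(-59\right) = -354$)
$\frac{1}{E} = \frac{1}{-354} = - \frac{1}{354}$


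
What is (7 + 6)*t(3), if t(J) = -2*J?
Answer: -78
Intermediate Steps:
(7 + 6)*t(3) = (7 + 6)*(-2*3) = 13*(-6) = -78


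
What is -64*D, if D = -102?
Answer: 6528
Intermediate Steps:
-64*D = -64*(-102) = 6528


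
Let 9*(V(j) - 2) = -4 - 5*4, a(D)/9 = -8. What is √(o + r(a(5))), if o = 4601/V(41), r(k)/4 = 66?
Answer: 15*I*√118/2 ≈ 81.471*I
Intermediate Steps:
a(D) = -72 (a(D) = 9*(-8) = -72)
V(j) = -⅔ (V(j) = 2 + (-4 - 5*4)/9 = 2 + (-4 - 20)/9 = 2 + (⅑)*(-24) = 2 - 8/3 = -⅔)
r(k) = 264 (r(k) = 4*66 = 264)
o = -13803/2 (o = 4601/(-⅔) = 4601*(-3/2) = -13803/2 ≈ -6901.5)
√(o + r(a(5))) = √(-13803/2 + 264) = √(-13275/2) = 15*I*√118/2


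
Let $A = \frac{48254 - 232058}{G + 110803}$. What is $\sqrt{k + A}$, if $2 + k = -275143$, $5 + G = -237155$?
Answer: $\frac{i \sqrt{488107445201453}}{42119} \approx 524.54 i$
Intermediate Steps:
$G = -237160$ ($G = -5 - 237155 = -237160$)
$k = -275145$ ($k = -2 - 275143 = -275145$)
$A = \frac{61268}{42119}$ ($A = \frac{48254 - 232058}{-237160 + 110803} = - \frac{183804}{-126357} = \left(-183804\right) \left(- \frac{1}{126357}\right) = \frac{61268}{42119} \approx 1.4546$)
$\sqrt{k + A} = \sqrt{-275145 + \frac{61268}{42119}} = \sqrt{- \frac{11588770987}{42119}} = \frac{i \sqrt{488107445201453}}{42119}$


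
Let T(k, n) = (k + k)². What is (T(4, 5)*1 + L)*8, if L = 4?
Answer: 544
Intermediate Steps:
T(k, n) = 4*k² (T(k, n) = (2*k)² = 4*k²)
(T(4, 5)*1 + L)*8 = ((4*4²)*1 + 4)*8 = ((4*16)*1 + 4)*8 = (64*1 + 4)*8 = (64 + 4)*8 = 68*8 = 544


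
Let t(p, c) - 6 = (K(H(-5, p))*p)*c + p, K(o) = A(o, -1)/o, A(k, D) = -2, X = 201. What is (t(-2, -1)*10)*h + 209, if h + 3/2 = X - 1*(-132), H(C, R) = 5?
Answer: 10817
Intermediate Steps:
h = 663/2 (h = -3/2 + (201 - 1*(-132)) = -3/2 + (201 + 132) = -3/2 + 333 = 663/2 ≈ 331.50)
K(o) = -2/o
t(p, c) = 6 + p - 2*c*p/5 (t(p, c) = 6 + (((-2/5)*p)*c + p) = 6 + (((-2*⅕)*p)*c + p) = 6 + ((-2*p/5)*c + p) = 6 + (-2*c*p/5 + p) = 6 + (p - 2*c*p/5) = 6 + p - 2*c*p/5)
(t(-2, -1)*10)*h + 209 = ((6 - 2 - ⅖*(-1)*(-2))*10)*(663/2) + 209 = ((6 - 2 - ⅘)*10)*(663/2) + 209 = ((16/5)*10)*(663/2) + 209 = 32*(663/2) + 209 = 10608 + 209 = 10817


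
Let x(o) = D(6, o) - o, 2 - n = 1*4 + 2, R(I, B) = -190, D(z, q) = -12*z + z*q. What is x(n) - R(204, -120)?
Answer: 98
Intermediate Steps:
D(z, q) = -12*z + q*z
n = -4 (n = 2 - (1*4 + 2) = 2 - (4 + 2) = 2 - 1*6 = 2 - 6 = -4)
x(o) = -72 + 5*o (x(o) = 6*(-12 + o) - o = (-72 + 6*o) - o = -72 + 5*o)
x(n) - R(204, -120) = (-72 + 5*(-4)) - 1*(-190) = (-72 - 20) + 190 = -92 + 190 = 98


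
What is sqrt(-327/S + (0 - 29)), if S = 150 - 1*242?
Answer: I*sqrt(53843)/46 ≈ 5.0444*I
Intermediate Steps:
S = -92 (S = 150 - 242 = -92)
sqrt(-327/S + (0 - 29)) = sqrt(-327/(-92) + (0 - 29)) = sqrt(-327*(-1/92) - 29) = sqrt(327/92 - 29) = sqrt(-2341/92) = I*sqrt(53843)/46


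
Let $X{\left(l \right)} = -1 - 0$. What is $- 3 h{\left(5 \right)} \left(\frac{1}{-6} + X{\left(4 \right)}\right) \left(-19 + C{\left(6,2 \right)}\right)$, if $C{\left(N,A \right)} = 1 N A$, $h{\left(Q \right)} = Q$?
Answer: $- \frac{245}{2} \approx -122.5$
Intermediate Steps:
$C{\left(N,A \right)} = A N$ ($C{\left(N,A \right)} = N A = A N$)
$X{\left(l \right)} = -1$ ($X{\left(l \right)} = -1 + 0 = -1$)
$- 3 h{\left(5 \right)} \left(\frac{1}{-6} + X{\left(4 \right)}\right) \left(-19 + C{\left(6,2 \right)}\right) = \left(-3\right) 5 \left(\frac{1}{-6} - 1\right) \left(-19 + 2 \cdot 6\right) = - 15 \left(- \frac{1}{6} - 1\right) \left(-19 + 12\right) = - 15 \left(\left(- \frac{7}{6}\right) \left(-7\right)\right) = \left(-15\right) \frac{49}{6} = - \frac{245}{2}$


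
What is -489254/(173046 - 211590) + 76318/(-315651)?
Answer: 8416217409/675914008 ≈ 12.452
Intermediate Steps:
-489254/(173046 - 211590) + 76318/(-315651) = -489254/(-38544) + 76318*(-1/315651) = -489254*(-1/38544) - 76318/315651 = 244627/19272 - 76318/315651 = 8416217409/675914008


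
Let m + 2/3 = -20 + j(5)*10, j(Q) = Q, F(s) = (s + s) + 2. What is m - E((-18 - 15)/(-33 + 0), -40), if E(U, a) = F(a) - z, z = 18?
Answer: 376/3 ≈ 125.33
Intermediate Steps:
F(s) = 2 + 2*s (F(s) = 2*s + 2 = 2 + 2*s)
m = 88/3 (m = -2/3 + (-20 + 5*10) = -2/3 + (-20 + 50) = -2/3 + 30 = 88/3 ≈ 29.333)
E(U, a) = -16 + 2*a (E(U, a) = (2 + 2*a) - 1*18 = (2 + 2*a) - 18 = -16 + 2*a)
m - E((-18 - 15)/(-33 + 0), -40) = 88/3 - (-16 + 2*(-40)) = 88/3 - (-16 - 80) = 88/3 - 1*(-96) = 88/3 + 96 = 376/3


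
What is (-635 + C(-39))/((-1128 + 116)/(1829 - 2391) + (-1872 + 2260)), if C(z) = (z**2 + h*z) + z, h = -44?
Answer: 720203/109534 ≈ 6.5752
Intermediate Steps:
C(z) = z**2 - 43*z (C(z) = (z**2 - 44*z) + z = z**2 - 43*z)
(-635 + C(-39))/((-1128 + 116)/(1829 - 2391) + (-1872 + 2260)) = (-635 - 39*(-43 - 39))/((-1128 + 116)/(1829 - 2391) + (-1872 + 2260)) = (-635 - 39*(-82))/(-1012/(-562) + 388) = (-635 + 3198)/(-1012*(-1/562) + 388) = 2563/(506/281 + 388) = 2563/(109534/281) = 2563*(281/109534) = 720203/109534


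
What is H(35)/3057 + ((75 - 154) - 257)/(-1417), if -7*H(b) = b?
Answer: 1020067/4331769 ≈ 0.23549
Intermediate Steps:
H(b) = -b/7
H(35)/3057 + ((75 - 154) - 257)/(-1417) = -⅐*35/3057 + ((75 - 154) - 257)/(-1417) = -5*1/3057 + (-79 - 257)*(-1/1417) = -5/3057 - 336*(-1/1417) = -5/3057 + 336/1417 = 1020067/4331769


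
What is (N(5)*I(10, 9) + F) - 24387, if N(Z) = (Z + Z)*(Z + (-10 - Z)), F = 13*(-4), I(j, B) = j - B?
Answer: -24539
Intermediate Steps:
F = -52
N(Z) = -20*Z (N(Z) = (2*Z)*(-10) = -20*Z)
(N(5)*I(10, 9) + F) - 24387 = ((-20*5)*(10 - 1*9) - 52) - 24387 = (-100*(10 - 9) - 52) - 24387 = (-100*1 - 52) - 24387 = (-100 - 52) - 24387 = -152 - 24387 = -24539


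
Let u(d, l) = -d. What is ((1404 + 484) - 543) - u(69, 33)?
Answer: 1414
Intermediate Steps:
((1404 + 484) - 543) - u(69, 33) = ((1404 + 484) - 543) - (-1)*69 = (1888 - 543) - 1*(-69) = 1345 + 69 = 1414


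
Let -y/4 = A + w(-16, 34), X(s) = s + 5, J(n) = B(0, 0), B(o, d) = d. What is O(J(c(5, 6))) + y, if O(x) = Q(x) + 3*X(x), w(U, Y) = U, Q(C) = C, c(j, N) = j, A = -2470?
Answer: 9959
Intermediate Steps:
J(n) = 0
X(s) = 5 + s
y = 9944 (y = -4*(-2470 - 16) = -4*(-2486) = 9944)
O(x) = 15 + 4*x (O(x) = x + 3*(5 + x) = x + (15 + 3*x) = 15 + 4*x)
O(J(c(5, 6))) + y = (15 + 4*0) + 9944 = (15 + 0) + 9944 = 15 + 9944 = 9959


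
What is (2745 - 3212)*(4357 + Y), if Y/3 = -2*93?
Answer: -1774133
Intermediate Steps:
Y = -558 (Y = 3*(-2*93) = 3*(-186) = -558)
(2745 - 3212)*(4357 + Y) = (2745 - 3212)*(4357 - 558) = -467*3799 = -1774133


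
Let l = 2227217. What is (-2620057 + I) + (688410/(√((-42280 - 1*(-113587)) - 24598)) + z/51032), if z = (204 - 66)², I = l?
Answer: -5011847959/12758 + 688410*√46709/46709 ≈ -3.8965e+5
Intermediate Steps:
I = 2227217
z = 19044 (z = 138² = 19044)
(-2620057 + I) + (688410/(√((-42280 - 1*(-113587)) - 24598)) + z/51032) = (-2620057 + 2227217) + (688410/(√((-42280 - 1*(-113587)) - 24598)) + 19044/51032) = -392840 + (688410/(√((-42280 + 113587) - 24598)) + 19044*(1/51032)) = -392840 + (688410/(√(71307 - 24598)) + 4761/12758) = -392840 + (688410/(√46709) + 4761/12758) = -392840 + (688410*(√46709/46709) + 4761/12758) = -392840 + (688410*√46709/46709 + 4761/12758) = -392840 + (4761/12758 + 688410*√46709/46709) = -5011847959/12758 + 688410*√46709/46709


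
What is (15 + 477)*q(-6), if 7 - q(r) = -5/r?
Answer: 3034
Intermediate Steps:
q(r) = 7 + 5/r (q(r) = 7 - (-5)/r = 7 + 5/r)
(15 + 477)*q(-6) = (15 + 477)*(7 + 5/(-6)) = 492*(7 + 5*(-⅙)) = 492*(7 - ⅚) = 492*(37/6) = 3034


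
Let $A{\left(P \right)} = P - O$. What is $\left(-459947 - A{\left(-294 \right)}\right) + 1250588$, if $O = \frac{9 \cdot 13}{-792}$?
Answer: $\frac{69602267}{88} \approx 7.9094 \cdot 10^{5}$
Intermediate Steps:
$O = - \frac{13}{88}$ ($O = 117 \left(- \frac{1}{792}\right) = - \frac{13}{88} \approx -0.14773$)
$A{\left(P \right)} = \frac{13}{88} + P$ ($A{\left(P \right)} = P - - \frac{13}{88} = P + \frac{13}{88} = \frac{13}{88} + P$)
$\left(-459947 - A{\left(-294 \right)}\right) + 1250588 = \left(-459947 - \left(\frac{13}{88} - 294\right)\right) + 1250588 = \left(-459947 - - \frac{25859}{88}\right) + 1250588 = \left(-459947 + \frac{25859}{88}\right) + 1250588 = - \frac{40449477}{88} + 1250588 = \frac{69602267}{88}$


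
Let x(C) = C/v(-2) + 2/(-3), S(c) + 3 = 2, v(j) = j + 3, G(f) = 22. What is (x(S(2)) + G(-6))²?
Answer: 3721/9 ≈ 413.44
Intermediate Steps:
v(j) = 3 + j
S(c) = -1 (S(c) = -3 + 2 = -1)
x(C) = -⅔ + C (x(C) = C/(3 - 2) + 2/(-3) = C/1 + 2*(-⅓) = C*1 - ⅔ = C - ⅔ = -⅔ + C)
(x(S(2)) + G(-6))² = ((-⅔ - 1) + 22)² = (-5/3 + 22)² = (61/3)² = 3721/9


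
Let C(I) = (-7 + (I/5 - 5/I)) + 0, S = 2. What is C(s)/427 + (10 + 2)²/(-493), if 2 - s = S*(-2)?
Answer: -1942747/6315330 ≈ -0.30762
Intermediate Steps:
s = 6 (s = 2 - 2*(-2) = 2 - 1*(-4) = 2 + 4 = 6)
C(I) = -7 - 5/I + I/5 (C(I) = (-7 + (I*(⅕) - 5/I)) + 0 = (-7 + (I/5 - 5/I)) + 0 = (-7 + (-5/I + I/5)) + 0 = (-7 - 5/I + I/5) + 0 = -7 - 5/I + I/5)
C(s)/427 + (10 + 2)²/(-493) = (-7 - 5/6 + (⅕)*6)/427 + (10 + 2)²/(-493) = (-7 - 5*⅙ + 6/5)*(1/427) + 12²*(-1/493) = (-7 - ⅚ + 6/5)*(1/427) + 144*(-1/493) = -199/30*1/427 - 144/493 = -199/12810 - 144/493 = -1942747/6315330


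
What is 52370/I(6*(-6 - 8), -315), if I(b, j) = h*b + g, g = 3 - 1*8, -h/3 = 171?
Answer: 52370/43087 ≈ 1.2154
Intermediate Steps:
h = -513 (h = -3*171 = -513)
g = -5 (g = 3 - 8 = -5)
I(b, j) = -5 - 513*b (I(b, j) = -513*b - 5 = -5 - 513*b)
52370/I(6*(-6 - 8), -315) = 52370/(-5 - 3078*(-6 - 8)) = 52370/(-5 - 3078*(-14)) = 52370/(-5 - 513*(-84)) = 52370/(-5 + 43092) = 52370/43087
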